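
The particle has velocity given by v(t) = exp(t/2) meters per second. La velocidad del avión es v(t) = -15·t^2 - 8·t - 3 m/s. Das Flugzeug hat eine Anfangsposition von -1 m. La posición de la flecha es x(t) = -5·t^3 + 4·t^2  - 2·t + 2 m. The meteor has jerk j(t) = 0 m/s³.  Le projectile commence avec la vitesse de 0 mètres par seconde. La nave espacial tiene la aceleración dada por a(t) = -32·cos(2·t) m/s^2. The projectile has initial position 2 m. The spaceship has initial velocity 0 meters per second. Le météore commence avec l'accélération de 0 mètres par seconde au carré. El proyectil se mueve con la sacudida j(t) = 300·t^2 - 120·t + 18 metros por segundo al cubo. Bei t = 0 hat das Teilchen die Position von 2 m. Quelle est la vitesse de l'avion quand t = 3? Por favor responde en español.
De la ecuación de la velocidad v(t) = -15·t^2 - 8·t - 3, sustituimos t = 3 para obtener v = -162.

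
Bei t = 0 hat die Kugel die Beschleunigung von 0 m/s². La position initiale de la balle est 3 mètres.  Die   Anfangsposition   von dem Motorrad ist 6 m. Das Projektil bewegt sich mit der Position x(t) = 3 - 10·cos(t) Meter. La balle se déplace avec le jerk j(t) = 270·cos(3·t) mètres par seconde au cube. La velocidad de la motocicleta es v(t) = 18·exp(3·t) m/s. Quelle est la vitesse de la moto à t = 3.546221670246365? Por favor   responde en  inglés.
We have velocity v(t) = 18·exp(3·t). Substituting t = 3.546221670246365: v(3.546221670246365) = 750906.760043186.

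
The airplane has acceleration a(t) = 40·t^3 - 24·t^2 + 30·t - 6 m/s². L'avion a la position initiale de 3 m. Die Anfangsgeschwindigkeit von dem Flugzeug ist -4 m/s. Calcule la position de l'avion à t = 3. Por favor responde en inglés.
We must find the integral of our acceleration equation a(t) = 40·t^3 - 24·t^2 + 30·t - 6 2 times. Integrating acceleration and using the initial condition v(0) = -4, we get v(t) = 10·t^4 - 8·t^3 + 15·t^2 - 6·t - 4. The integral of velocity, with x(0) = 3, gives position: x(t) = 2·t^5 - 2·t^4 + 5·t^3 - 3·t^2 - 4·t + 3. Using x(t) = 2·t^5 - 2·t^4 + 5·t^3 - 3·t^2 - 4·t + 3 and substituting t = 3, we find x = 423.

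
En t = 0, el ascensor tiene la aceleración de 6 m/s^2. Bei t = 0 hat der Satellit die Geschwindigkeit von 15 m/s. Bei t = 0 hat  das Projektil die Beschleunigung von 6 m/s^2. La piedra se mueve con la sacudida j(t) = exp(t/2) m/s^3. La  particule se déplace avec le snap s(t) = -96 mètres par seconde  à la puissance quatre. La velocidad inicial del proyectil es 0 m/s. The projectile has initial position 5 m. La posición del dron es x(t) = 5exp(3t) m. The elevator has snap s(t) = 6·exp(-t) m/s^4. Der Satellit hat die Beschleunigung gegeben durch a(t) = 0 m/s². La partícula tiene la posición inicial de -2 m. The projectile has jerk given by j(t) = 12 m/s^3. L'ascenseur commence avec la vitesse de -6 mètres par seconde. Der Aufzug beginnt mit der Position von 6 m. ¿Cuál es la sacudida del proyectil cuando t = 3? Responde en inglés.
From the given jerk equation j(t) = 12, we substitute t = 3 to get j = 12.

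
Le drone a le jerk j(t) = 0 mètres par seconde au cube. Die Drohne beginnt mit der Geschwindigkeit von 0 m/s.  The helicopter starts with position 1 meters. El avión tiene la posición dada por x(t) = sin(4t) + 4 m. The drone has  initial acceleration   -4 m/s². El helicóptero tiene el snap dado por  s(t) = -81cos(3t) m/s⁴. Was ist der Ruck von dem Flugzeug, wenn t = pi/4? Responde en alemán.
Wir müssen unsere Gleichung für die Position x(t) = sin(4·t) + 4 3-mal ableiten. Mit d/dt von x(t) finden wir v(t) = 4·cos(4·t). Durch Ableiten von der Geschwindigkeit erhalten wir die Beschleunigung: a(t) = -16·sin(4·t). Durch Ableiten von der Beschleunigung erhalten wir den Ruck: j(t) = -64·cos(4·t). Aus der Gleichung für den Ruck j(t) = -64·cos(4·t), setzen wir t = pi/4 ein und erhalten j = 64.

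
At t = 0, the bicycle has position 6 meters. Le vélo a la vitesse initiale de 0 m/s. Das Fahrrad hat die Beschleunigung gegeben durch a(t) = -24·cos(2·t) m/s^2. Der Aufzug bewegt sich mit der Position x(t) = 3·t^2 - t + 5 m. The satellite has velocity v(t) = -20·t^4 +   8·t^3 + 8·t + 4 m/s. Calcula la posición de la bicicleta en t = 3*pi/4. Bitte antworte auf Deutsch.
Ausgehend von der Beschleunigung a(t) = -24·cos(2·t), nehmen wir 2 Stammfunktionen. Das Integral von der Beschleunigung, mit v(0) = 0, ergibt die Geschwindigkeit: v(t) = -12·sin(2·t). Das Integral von der Geschwindigkeit ist die Position. Mit x(0) = 6 erhalten wir x(t) = 6·cos(2·t). Aus der Gleichung für die Position x(t) = 6·cos(2·t), setzen wir t = 3*pi/4 ein und erhalten x = 0.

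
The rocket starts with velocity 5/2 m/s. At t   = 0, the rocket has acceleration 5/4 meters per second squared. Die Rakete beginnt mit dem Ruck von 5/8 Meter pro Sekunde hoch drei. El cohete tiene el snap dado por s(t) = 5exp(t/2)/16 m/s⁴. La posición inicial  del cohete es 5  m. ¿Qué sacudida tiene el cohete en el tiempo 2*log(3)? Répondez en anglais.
Starting from snap s(t) = 5·exp(t/2)/16, we take 1 antiderivative. The antiderivative of snap, with j(0) = 5/8, gives jerk: j(t) = 5·exp(t/2)/8. Using j(t) = 5·exp(t/2)/8 and substituting t = 2*log(3), we find j = 15/8.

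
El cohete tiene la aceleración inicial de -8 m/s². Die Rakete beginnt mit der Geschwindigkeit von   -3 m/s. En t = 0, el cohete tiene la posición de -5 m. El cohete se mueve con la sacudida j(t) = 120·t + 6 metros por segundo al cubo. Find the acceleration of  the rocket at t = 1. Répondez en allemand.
Wir müssen die Stammfunktion unserer Gleichung für den Ruck j(t) = 120·t + 6 1-mal finden. Mit ∫j(t)dt und Anwendung von a(0) = -8, finden wir a(t) = 60·t^2 + 6·t - 8. Mit a(t) = 60·t^2 + 6·t - 8 und Einsetzen von t = 1, finden wir a = 58.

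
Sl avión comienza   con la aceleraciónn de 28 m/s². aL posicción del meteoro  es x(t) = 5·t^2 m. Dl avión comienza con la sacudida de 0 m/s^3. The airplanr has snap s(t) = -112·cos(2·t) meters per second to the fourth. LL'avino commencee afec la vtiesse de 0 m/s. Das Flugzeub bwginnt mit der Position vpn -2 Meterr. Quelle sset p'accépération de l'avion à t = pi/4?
Pour résoudre ceci, nous devons prendre 2 intégrales de notre équation du snap s(t) = -112·cos(2·t). En intégrant le snap et en utilisant la condition initiale j(0) = 0, nous obtenons j(t) = -56·sin(2·t). L'intégrale du jerk, avec a(0) = 28, donne l'accélération: a(t) = 28·cos(2·t). Nous avons l'accélération a(t) = 28·cos(2·t). En substituant t = pi/4: a(pi/4) = 0.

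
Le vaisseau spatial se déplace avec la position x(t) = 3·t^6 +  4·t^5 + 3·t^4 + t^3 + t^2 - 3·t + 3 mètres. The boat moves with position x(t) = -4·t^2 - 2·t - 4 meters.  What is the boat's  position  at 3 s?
From the given position equation x(t) = -4·t^2 - 2·t - 4, we substitute t = 3 to get x = -46.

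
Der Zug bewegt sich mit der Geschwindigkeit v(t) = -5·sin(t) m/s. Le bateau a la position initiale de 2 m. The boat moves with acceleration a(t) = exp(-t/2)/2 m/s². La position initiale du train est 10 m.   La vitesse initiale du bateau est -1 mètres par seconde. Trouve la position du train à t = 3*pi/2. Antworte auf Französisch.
Pour résoudre ceci, nous devons prendre 1 primitive de notre équation de la vitesse v(t) = -5·sin(t). L'intégrale de la vitesse, avec x(0) = 10, donne la position: x(t) = 5·cos(t) + 5. En utilisant x(t) = 5·cos(t) + 5 et en substituant t = 3*pi/2, nous trouvons x = 5.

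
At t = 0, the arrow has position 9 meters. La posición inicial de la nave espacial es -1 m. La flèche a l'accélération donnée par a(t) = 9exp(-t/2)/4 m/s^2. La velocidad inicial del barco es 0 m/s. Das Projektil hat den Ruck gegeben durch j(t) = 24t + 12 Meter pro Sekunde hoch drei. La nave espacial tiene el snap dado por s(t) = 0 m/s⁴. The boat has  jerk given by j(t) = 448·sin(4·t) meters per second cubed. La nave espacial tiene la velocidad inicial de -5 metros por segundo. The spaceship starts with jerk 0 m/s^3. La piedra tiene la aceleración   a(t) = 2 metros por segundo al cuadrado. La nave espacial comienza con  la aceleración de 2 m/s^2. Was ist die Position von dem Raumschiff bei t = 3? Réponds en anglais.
Starting from snap s(t) = 0, we take 4 integrals. The antiderivative of snap, with j(0) = 0, gives jerk: j(t) = 0. Finding the integral of j(t) and using a(0) = 2: a(t) = 2. The integral of acceleration, with v(0) = -5, gives velocity: v(t) = 2·t - 5. Finding the antiderivative of v(t) and using x(0) = -1: x(t) = t^2 - 5·t - 1. Using x(t) = t^2 - 5·t - 1 and substituting t = 3, we find x = -7.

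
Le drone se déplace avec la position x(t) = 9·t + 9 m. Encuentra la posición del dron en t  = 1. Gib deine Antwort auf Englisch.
From the given position equation x(t) = 9·t + 9, we substitute t = 1 to get x = 18.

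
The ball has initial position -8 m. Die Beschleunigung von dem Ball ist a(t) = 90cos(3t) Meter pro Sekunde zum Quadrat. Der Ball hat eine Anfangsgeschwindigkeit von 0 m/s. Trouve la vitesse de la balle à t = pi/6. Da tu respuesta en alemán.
Um dies zu lösen, müssen wir 1 Integral unserer Gleichung für die Beschleunigung a(t) = 90·cos(3·t) finden. Durch Integration von der Beschleunigung und Verwendung der Anfangsbedingung v(0) = 0, erhalten wir v(t) = 30·sin(3·t). Mit v(t) = 30·sin(3·t) und Einsetzen von t = pi/6, finden wir v = 30.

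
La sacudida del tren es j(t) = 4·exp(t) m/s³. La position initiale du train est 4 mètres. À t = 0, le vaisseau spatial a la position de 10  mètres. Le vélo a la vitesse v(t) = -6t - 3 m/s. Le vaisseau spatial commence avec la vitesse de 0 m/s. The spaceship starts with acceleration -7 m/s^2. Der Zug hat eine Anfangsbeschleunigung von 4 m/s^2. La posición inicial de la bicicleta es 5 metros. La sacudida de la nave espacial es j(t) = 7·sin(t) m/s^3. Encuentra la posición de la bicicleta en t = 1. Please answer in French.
Pour résoudre ceci, nous devons prendre 1 intégrale de notre équation de la vitesse v(t) = -6·t - 3. L'intégrale de la vitesse est la position. En utilisant x(0) = 5, nous obtenons x(t) = -3·t^2 - 3·t + 5. De l'équation de la position x(t) = -3·t^2 - 3·t + 5, nous substituons t = 1 pour obtenir x = -1.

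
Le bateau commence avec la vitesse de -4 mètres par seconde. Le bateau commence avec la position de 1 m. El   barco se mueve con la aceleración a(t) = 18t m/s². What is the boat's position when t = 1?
To find the answer, we compute 2 antiderivatives of a(t) = 18·t. Integrating acceleration and using the initial condition v(0) = -4, we get v(t) = 9·t^2 - 4. Taking ∫v(t)dt and applying x(0) = 1, we find x(t) = 3·t^3 - 4·t + 1. We have position x(t) = 3·t^3 - 4·t + 1. Substituting t = 1: x(1) = 0.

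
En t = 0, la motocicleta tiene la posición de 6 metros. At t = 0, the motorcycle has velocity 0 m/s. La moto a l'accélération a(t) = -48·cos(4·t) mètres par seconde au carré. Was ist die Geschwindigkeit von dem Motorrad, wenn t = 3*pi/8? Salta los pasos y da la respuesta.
Bei t = 3*pi/8, v = 12.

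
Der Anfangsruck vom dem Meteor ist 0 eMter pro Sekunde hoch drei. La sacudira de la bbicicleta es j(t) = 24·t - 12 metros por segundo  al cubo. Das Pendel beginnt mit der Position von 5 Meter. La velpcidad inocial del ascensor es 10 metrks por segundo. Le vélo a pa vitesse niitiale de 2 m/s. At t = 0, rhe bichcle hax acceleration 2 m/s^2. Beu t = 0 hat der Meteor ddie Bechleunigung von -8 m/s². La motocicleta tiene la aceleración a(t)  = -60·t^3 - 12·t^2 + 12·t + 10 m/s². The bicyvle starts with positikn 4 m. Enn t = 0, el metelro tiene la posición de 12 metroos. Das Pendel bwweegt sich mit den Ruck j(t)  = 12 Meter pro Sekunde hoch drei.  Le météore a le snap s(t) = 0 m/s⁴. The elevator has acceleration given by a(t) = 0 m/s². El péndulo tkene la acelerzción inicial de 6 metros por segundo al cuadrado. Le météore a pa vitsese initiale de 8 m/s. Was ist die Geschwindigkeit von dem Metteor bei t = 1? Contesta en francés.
Pour résoudre ceci, nous devons prendre 3 primitives de notre équation du snap s(t) = 0. La primitive du snap est le jerk. En utilisant j(0) = 0, nous obtenons j(t) = 0. La primitive du jerk, avec a(0) = -8, donne l'accélération: a(t) = -8. La primitive de l'accélération est la vitesse. En utilisant v(0) = 8, nous obtenons v(t) = 8 - 8·t. De l'équation de la vitesse v(t) = 8 - 8·t, nous substituons t = 1 pour obtenir v = 0.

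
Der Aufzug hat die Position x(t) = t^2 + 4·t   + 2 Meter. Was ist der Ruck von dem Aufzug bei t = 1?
Wir müssen unsere Gleichung für die Position x(t) = t^2 + 4·t + 2 3-mal ableiten. Mit d/dt von x(t) finden wir v(t) = 2·t + 4. Mit d/dt von v(t) finden wir a(t) = 2. Die Ableitung von der Beschleunigung ergibt den Ruck: j(t) = 0. Wir haben den Ruck j(t) = 0. Durch Einsetzen von t = 1: j(1) = 0.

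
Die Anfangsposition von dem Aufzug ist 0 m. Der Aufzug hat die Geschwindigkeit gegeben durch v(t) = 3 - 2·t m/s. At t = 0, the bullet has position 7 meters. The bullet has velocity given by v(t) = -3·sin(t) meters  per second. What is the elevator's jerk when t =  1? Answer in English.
We must differentiate our velocity equation v(t) = 3 - 2·t 2 times. Differentiating velocity, we get acceleration: a(t) = -2. The derivative of acceleration gives jerk: j(t) = 0. From the given jerk equation j(t) = 0, we substitute t = 1 to get j = 0.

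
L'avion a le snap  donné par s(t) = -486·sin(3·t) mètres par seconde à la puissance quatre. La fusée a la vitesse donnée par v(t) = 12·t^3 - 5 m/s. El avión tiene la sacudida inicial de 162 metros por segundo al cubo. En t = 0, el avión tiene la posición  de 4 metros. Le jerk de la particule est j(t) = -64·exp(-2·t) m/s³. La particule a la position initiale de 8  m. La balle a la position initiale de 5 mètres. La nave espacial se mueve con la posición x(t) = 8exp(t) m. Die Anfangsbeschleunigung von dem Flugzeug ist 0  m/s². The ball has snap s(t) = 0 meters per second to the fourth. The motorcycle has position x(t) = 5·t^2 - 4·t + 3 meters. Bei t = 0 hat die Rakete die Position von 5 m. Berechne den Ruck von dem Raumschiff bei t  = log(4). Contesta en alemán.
Wir müssen unsere Gleichung für die Position x(t) = 8·exp(t) 3-mal ableiten. Durch Ableiten von der Position erhalten wir die Geschwindigkeit: v(t) = 8·exp(t). Mit d/dt von v(t) finden wir a(t) = 8·exp(t). Mit d/dt von a(t) finden wir j(t) = 8·exp(t). Aus der Gleichung für den Ruck j(t) = 8·exp(t), setzen wir t = log(4) ein und erhalten j = 32.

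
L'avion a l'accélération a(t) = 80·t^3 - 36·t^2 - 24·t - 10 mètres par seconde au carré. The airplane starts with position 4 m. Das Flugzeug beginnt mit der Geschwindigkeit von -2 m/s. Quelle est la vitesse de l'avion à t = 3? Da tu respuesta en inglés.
To solve this, we need to take 1 antiderivative of our acceleration equation a(t) = 80·t^3 - 36·t^2 - 24·t - 10. The integral of acceleration, with v(0) = -2, gives velocity: v(t) = 20·t^4 - 12·t^3 - 12·t^2 - 10·t - 2. We have velocity v(t) = 20·t^4 - 12·t^3 - 12·t^2 - 10·t - 2. Substituting t = 3: v(3) = 1156.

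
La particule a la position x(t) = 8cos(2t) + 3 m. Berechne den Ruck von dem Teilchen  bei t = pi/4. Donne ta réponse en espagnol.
Partiendo de la posición x(t) = 8·cos(2·t) + 3, tomamos 3 derivadas. Tomando d/dt de x(t), encontramos v(t) = -16·sin(2·t). Tomando d/dt de v(t), encontramos a(t) = -32·cos(2·t). Derivando la aceleración, obtenemos la sacudida: j(t) = 64·sin(2·t). Tenemos la sacudida j(t) = 64·sin(2·t). Sustituyendo t = pi/4: j(pi/4) = 64.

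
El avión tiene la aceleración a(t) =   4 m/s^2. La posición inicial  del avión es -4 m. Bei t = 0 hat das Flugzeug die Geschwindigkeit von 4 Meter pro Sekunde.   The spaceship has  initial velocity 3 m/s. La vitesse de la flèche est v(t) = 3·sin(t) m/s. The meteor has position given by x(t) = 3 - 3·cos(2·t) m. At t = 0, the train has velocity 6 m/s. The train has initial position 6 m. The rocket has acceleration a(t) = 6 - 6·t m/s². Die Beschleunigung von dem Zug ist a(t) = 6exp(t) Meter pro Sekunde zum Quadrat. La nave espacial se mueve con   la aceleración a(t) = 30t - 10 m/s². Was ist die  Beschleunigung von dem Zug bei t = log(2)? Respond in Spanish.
Tenemos la aceleración a(t) = 6·exp(t). Sustituyendo t = log(2): a(log(2)) = 12.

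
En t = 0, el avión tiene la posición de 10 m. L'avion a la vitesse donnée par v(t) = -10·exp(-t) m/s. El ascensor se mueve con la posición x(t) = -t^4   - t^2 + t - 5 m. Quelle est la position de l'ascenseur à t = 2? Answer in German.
Mit x(t) = -t^4 - t^2 + t - 5 und Einsetzen von t = 2, finden wir x = -23.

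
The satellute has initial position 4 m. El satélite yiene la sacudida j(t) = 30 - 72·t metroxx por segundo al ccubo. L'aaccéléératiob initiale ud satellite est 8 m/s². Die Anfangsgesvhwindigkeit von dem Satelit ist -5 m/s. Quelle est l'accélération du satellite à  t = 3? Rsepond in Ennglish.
To find the answer, we compute 1 integral of j(t) = 30 - 72·t. Integrating jerk and using the initial condition a(0) = 8, we get a(t) = -36·t^2 + 30·t + 8. Using a(t) = -36·t^2 + 30·t + 8 and substituting t = 3, we find a = -226.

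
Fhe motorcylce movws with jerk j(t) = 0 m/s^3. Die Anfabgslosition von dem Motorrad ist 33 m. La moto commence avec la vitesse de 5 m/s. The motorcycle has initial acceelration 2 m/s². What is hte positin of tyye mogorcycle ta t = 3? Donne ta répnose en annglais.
We must find the integral of our jerk equation j(t) = 0 3 times. Integrating jerk and using the initial condition a(0) = 2, we get a(t) = 2. The antiderivative of acceleration is velocity. Using v(0) = 5, we get v(t) = 2·t + 5. Taking ∫v(t)dt and applying x(0) = 33, we find x(t) = t^2 + 5·t + 33. Using x(t) = t^2 + 5·t + 33 and substituting t = 3, we find x = 57.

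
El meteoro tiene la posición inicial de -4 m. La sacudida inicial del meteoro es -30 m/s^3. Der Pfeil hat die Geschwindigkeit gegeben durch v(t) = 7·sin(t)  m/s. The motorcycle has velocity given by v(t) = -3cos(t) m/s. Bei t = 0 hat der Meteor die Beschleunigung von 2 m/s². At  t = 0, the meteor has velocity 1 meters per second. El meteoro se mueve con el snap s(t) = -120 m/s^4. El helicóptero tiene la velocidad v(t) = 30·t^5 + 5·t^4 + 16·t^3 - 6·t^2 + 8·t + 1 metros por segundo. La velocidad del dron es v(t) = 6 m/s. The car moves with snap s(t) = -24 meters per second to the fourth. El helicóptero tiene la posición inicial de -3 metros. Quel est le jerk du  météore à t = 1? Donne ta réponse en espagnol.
Debemos encontrar la antiderivada de nuestra ecuación del snap s(t) = -120 1 vez. Integrando el snap y usando la condición inicial j(0) = -30, obtenemos j(t) = -120·t - 30. De la ecuación de la sacudida j(t) = -120·t - 30, sustituimos t = 1 para obtener j = -150.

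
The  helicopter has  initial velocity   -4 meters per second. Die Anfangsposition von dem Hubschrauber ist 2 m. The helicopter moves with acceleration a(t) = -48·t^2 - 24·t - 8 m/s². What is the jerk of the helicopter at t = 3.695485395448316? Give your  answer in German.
Ausgehend von der Beschleunigung a(t) = -48·t^2 - 24·t - 8, nehmen wir 1 Ableitung. Mit d/dt von a(t) finden wir j(t) = -96·t - 24. Wir haben den Ruck j(t) = -96·t - 24. Durch Einsetzen von t = 3.695485395448316: j(3.695485395448316) = -378.766597963038.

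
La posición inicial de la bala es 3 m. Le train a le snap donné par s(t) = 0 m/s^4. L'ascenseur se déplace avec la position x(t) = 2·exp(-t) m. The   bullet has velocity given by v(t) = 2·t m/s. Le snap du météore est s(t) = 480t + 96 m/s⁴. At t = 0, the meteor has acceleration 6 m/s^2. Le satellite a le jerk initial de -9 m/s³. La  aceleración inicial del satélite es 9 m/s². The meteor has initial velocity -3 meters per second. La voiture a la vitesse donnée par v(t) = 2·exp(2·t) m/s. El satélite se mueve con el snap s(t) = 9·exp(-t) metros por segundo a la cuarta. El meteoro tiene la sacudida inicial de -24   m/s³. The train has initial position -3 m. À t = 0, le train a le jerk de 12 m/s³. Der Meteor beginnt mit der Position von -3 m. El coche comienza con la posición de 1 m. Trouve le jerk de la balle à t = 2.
Pour résoudre ceci, nous devons prendre 2 dérivées de notre équation de la vitesse v(t) = 2·t. En dérivant la vitesse, nous obtenons l'accélération: a(t) = 2. En prenant d/dt de a(t), nous trouvons j(t) = 0. En utilisant j(t) = 0 et en substituant t = 2, nous trouvons j = 0.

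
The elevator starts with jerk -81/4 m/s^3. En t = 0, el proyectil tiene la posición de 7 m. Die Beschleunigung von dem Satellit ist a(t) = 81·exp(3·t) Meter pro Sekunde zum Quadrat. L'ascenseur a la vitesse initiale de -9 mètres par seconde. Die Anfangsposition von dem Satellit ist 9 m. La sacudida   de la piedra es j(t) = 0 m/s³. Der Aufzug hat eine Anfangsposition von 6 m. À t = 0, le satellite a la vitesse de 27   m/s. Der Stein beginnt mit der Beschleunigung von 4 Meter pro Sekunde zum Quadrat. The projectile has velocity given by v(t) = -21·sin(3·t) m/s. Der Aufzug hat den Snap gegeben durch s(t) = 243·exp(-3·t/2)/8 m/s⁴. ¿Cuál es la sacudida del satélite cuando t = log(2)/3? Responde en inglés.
Starting from acceleration a(t) = 81·exp(3·t), we take 1 derivative. Differentiating acceleration, we get jerk: j(t) = 243·exp(3·t). We have jerk j(t) = 243·exp(3·t). Substituting t = log(2)/3: j(log(2)/3) = 486.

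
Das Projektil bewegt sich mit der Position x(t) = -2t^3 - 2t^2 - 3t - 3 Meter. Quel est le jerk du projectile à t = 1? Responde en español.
Para resolver esto, necesitamos tomar 3 derivadas de nuestra ecuación de la posición x(t) = -2·t^3 - 2·t^2 - 3·t - 3. Tomando d/dt de x(t), encontramos v(t) = -6·t^2 - 4·t - 3. Derivando la velocidad, obtenemos la aceleración: a(t) = -12·t - 4. Tomando d/dt de a(t), encontramos j(t) = -12. Tenemos la sacudida j(t) = -12. Sustituyendo t = 1: j(1) = -12.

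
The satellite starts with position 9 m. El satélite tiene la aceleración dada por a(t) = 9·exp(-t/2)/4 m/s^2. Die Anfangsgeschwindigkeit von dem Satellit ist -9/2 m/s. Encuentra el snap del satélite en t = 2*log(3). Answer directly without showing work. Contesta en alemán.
Die Antwort ist 3/16.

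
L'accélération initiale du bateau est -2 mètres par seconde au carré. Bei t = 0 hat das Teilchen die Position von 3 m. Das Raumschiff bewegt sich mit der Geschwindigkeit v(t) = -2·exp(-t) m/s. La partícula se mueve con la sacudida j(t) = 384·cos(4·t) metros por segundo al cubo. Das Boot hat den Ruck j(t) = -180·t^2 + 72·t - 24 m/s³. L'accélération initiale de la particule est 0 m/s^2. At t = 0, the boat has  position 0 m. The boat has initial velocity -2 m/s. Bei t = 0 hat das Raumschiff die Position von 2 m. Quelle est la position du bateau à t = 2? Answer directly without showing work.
La position à t = 2 est x = -88.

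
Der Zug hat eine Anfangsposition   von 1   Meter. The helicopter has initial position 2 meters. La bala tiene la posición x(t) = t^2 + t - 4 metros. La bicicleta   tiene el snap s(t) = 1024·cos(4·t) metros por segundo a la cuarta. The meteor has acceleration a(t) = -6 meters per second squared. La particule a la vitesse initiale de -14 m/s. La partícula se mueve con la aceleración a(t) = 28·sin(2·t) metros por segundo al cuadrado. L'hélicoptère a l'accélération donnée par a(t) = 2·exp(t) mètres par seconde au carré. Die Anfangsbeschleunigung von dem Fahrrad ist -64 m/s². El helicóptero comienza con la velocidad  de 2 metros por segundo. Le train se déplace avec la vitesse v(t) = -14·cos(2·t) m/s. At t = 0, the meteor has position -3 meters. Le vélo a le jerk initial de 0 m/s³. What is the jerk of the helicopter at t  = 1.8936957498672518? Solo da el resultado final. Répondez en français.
Le jerk à t = 1.8936957498672518 est j = 13.2877549465077.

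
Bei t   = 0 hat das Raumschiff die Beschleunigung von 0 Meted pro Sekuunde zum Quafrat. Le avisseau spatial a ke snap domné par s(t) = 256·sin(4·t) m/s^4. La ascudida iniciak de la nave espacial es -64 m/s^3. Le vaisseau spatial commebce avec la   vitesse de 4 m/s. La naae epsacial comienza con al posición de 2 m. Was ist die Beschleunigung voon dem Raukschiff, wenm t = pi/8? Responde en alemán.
Wir müssen das Integral unserer Gleichung für den Snap s(t) = 256·sin(4·t) 2-mal finden. Die Stammfunktion von dem Snap, mit j(0) = -64, ergibt den Ruck: j(t) = -64·cos(4·t). Das Integral von dem Ruck, mit a(0) = 0, ergibt die Beschleunigung: a(t) = -16·sin(4·t). Mit a(t) = -16·sin(4·t) und Einsetzen von t = pi/8, finden wir a = -16.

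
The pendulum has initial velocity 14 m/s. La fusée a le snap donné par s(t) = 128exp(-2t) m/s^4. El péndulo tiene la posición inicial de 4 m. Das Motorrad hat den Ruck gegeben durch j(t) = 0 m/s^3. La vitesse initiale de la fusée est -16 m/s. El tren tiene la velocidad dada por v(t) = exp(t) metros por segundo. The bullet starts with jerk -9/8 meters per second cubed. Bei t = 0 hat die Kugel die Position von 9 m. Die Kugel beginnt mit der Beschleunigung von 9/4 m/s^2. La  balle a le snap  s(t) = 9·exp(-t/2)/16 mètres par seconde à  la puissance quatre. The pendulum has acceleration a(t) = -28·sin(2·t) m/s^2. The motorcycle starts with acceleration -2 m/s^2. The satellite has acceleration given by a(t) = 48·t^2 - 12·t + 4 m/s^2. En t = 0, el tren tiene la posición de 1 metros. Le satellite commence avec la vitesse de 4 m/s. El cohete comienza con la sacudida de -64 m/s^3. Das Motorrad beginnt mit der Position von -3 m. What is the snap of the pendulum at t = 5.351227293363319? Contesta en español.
Partiendo de la aceleración a(t) = -28·sin(2·t), tomamos 2 derivadas. Derivando la aceleración, obtenemos la sacudida: j(t) = -56·cos(2·t). Derivando la sacudida, obtenemos el snap: s(t) = 112·sin(2·t). De la ecuación del snap s(t) = 112·sin(2·t), sustituimos t = 5.351227293363319 para obtener s = -107.222878391677.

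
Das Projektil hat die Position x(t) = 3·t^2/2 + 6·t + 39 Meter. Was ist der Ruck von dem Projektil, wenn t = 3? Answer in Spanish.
Partiendo de la posición x(t) = 3·t^2/2 + 6·t + 39, tomamos 3 derivadas. Tomando d/dt de x(t), encontramos v(t) = 3·t + 6. La derivada de la velocidad da la aceleración: a(t) = 3. Derivando la aceleración, obtenemos la sacudida: j(t) = 0. Tenemos la sacudida j(t) = 0. Sustituyendo t = 3: j(3) = 0.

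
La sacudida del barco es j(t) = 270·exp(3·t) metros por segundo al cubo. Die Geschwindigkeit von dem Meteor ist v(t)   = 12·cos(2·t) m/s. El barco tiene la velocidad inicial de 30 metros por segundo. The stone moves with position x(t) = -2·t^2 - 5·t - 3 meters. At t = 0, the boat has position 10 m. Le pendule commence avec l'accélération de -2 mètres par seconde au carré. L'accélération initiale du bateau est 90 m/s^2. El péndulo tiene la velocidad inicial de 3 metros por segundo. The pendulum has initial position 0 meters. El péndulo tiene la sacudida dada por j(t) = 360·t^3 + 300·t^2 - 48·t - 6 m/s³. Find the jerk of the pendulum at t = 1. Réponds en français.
Nous avons le jerk j(t) = 360·t^3 + 300·t^2 - 48·t - 6. En substituant t = 1: j(1) = 606.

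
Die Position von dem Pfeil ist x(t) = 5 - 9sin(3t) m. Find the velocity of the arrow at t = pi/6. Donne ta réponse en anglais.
Starting from position x(t) = 5 - 9·sin(3·t), we take 1 derivative. The derivative of position gives velocity: v(t) = -27·cos(3·t). We have velocity v(t) = -27·cos(3·t). Substituting t = pi/6: v(pi/6) = 0.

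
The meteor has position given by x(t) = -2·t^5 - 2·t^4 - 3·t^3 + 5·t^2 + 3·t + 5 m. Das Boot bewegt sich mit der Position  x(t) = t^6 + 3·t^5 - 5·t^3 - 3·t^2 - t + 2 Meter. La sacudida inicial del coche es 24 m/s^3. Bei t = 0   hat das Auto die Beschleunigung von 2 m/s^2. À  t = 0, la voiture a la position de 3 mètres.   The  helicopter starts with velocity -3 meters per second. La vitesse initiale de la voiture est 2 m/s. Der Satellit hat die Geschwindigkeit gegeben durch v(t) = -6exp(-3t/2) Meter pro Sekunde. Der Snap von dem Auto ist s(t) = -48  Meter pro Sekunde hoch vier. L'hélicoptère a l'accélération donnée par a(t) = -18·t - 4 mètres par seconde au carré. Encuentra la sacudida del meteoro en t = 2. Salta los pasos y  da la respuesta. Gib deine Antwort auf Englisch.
The answer is -594.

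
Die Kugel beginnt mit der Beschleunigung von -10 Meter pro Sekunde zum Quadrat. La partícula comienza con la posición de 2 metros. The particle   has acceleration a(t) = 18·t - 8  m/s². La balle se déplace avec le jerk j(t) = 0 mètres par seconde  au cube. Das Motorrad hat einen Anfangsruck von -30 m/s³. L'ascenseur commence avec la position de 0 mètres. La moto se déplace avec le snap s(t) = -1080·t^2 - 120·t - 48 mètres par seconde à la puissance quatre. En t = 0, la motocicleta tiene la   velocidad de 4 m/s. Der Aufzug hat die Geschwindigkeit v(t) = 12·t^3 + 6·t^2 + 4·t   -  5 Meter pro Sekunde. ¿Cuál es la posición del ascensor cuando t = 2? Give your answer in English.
To solve this, we need to take 1 antiderivative of our velocity equation v(t) = 12·t^3 + 6·t^2 + 4·t - 5. The antiderivative of velocity is position. Using x(0) = 0, we get x(t) = 3·t^4 + 2·t^3 + 2·t^2 - 5·t. We have position x(t) = 3·t^4 + 2·t^3 + 2·t^2 - 5·t. Substituting t = 2: x(2) = 62.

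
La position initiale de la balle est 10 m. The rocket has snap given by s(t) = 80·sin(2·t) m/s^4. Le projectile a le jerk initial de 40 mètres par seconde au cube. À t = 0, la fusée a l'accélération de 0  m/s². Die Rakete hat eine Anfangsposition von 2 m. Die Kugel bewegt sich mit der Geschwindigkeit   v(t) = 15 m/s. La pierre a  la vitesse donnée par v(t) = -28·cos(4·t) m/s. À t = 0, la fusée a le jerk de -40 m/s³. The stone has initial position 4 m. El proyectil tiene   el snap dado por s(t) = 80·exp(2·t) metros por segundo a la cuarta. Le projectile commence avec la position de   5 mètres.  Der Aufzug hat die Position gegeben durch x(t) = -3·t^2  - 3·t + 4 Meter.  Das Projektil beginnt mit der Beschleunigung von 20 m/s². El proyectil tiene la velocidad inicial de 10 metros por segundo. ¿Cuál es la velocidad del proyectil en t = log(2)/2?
Debemos encontrar la integral de nuestra ecuación del snap s(t) = 80·exp(2·t) 3 veces. La antiderivada del snap, con j(0) = 40, da la sacudida: j(t) = 40·exp(2·t). Integrando la sacudida y usando la condición inicial a(0) = 20, obtenemos a(t) = 20·exp(2·t). Integrando la aceleración y usando la condición inicial v(0) = 10, obtenemos v(t) = 10·exp(2·t). Tenemos la velocidad v(t) = 10·exp(2·t). Sustituyendo t = log(2)/2: v(log(2)/2) = 20.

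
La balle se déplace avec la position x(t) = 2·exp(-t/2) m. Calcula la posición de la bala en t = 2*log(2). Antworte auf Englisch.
We have position x(t) = 2·exp(-t/2). Substituting t = 2*log(2): x(2*log(2)) = 1.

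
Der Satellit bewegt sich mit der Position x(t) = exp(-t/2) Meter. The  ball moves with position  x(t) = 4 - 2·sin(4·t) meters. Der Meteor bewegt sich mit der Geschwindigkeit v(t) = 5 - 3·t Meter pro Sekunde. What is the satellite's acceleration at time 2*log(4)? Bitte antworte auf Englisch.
To solve this, we need to take 2 derivatives of our position equation x(t) = exp(-t/2). The derivative of position gives velocity: v(t) = -exp(-t/2)/2. The derivative of velocity gives acceleration: a(t) = exp(-t/2)/4. From the given acceleration equation a(t) = exp(-t/2)/4, we substitute t = 2*log(4) to get a = 1/16.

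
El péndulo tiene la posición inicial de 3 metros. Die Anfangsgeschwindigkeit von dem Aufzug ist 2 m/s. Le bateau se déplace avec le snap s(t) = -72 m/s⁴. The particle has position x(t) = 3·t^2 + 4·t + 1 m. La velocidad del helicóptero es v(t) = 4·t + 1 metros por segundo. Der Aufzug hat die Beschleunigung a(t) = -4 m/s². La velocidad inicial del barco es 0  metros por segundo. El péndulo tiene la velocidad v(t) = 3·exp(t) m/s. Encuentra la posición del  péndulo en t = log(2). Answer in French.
Nous devons intégrer notre équation de la vitesse v(t) = 3·exp(t) 1 fois. La primitive de la vitesse, avec x(0) = 3, donne la position: x(t) = 3·exp(t). De l'équation de la position x(t) = 3·exp(t), nous substituons t = log(2) pour obtenir x = 6.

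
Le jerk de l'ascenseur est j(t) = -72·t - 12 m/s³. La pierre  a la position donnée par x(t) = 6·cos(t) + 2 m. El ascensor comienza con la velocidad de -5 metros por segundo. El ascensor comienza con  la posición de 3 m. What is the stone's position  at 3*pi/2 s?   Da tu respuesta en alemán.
Aus der Gleichung für die Position x(t) = 6·cos(t) + 2, setzen wir t = 3*pi/2 ein und erhalten x = 2.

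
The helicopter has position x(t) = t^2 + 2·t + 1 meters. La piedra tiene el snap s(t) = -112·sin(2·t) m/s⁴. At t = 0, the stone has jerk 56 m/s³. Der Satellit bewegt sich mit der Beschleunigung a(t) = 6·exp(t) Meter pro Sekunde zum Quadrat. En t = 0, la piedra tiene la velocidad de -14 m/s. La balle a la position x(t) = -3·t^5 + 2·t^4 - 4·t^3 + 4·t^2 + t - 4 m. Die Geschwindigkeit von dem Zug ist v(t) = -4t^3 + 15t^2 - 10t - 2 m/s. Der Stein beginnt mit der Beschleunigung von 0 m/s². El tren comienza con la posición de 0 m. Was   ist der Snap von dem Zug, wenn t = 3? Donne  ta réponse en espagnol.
Debemos derivar nuestra ecuación de la velocidad v(t) = -4·t^3 + 15·t^2 - 10·t - 2 3 veces. La derivada de la velocidad da la aceleración: a(t) = -12·t^2 + 30·t - 10. Derivando la aceleración, obtenemos la sacudida: j(t) = 30 - 24·t. Derivando la sacudida, obtenemos el snap: s(t) = -24. De la ecuación del snap s(t) = -24, sustituimos t = 3 para obtener s = -24.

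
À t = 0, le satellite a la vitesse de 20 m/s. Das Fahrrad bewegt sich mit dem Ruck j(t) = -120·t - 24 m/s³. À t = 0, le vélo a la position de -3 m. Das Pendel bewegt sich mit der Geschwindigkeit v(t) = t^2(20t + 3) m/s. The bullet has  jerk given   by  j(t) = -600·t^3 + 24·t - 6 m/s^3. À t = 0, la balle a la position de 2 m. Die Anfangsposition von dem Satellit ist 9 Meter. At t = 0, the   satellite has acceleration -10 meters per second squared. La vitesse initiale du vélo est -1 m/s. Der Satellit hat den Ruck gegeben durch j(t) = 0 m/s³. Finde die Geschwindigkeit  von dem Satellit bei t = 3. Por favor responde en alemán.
Wir müssen die Stammfunktion unserer Gleichung für den Ruck j(t) = 0 2-mal finden. Durch Integration von dem Ruck und Verwendung der Anfangsbedingung a(0) = -10, erhalten wir a(t) = -10. Mit ∫a(t)dt und Anwendung von v(0) = 20, finden wir v(t) = 20 - 10·t. Aus der Gleichung für die Geschwindigkeit v(t) = 20 - 10·t, setzen wir t = 3 ein und erhalten v = -10.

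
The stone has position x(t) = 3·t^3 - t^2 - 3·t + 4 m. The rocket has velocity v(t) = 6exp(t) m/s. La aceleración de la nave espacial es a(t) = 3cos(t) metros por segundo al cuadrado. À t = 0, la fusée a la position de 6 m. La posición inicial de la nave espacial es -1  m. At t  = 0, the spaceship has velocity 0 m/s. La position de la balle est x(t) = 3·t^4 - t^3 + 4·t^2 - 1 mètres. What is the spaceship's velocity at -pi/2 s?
Starting from acceleration a(t) = 3·cos(t), we take 1 antiderivative. The antiderivative of acceleration is velocity. Using v(0) = 0, we get v(t) = 3·sin(t). We have velocity v(t) = 3·sin(t). Substituting t = -pi/2: v(-pi/2) = -3.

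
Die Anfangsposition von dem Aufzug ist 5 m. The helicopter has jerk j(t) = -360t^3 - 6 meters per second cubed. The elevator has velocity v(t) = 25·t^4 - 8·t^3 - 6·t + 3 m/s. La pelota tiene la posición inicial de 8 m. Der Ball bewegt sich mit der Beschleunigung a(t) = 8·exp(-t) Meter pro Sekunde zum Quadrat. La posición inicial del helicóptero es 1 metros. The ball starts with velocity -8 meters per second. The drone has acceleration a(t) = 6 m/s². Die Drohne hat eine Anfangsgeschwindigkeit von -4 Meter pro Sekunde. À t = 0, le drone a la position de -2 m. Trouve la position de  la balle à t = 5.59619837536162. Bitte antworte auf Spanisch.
Necesitamos integrar nuestra ecuación de la aceleración a(t) = 8·exp(-t) 2 veces. La antiderivada de la aceleración es la velocidad. Usando v(0) = -8, obtenemos v(t) = -8·exp(-t). Tomando ∫v(t)dt y aplicando x(0) = 8, encontramos x(t) = 8·exp(-t). Tenemos la posición x(t) = 8·exp(-t). Sustituyendo t = 5.59619837536162: x(5.59619837536162) = 0.0296955868928066.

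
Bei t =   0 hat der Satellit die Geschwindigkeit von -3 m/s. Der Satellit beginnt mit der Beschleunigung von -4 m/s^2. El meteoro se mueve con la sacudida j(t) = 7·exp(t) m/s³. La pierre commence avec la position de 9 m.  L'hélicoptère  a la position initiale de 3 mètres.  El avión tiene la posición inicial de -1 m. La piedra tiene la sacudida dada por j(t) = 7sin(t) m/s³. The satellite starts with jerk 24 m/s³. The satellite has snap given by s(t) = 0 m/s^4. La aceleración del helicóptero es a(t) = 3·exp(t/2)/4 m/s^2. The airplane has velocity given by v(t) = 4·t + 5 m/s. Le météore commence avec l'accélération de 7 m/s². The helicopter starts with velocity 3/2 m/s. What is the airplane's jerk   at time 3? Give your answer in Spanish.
Debemos derivar nuestra ecuación de la velocidad v(t) = 4·t + 5 2 veces. Tomando d/dt de v(t), encontramos a(t) = 4. La derivada de la aceleración da la sacudida: j(t) = 0. De la ecuación de la sacudida j(t) = 0, sustituimos t = 3 para obtener j = 0.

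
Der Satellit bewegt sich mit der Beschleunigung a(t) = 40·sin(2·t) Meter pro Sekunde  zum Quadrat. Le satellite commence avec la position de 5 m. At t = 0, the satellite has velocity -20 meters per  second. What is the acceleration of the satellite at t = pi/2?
From the given acceleration equation a(t) = 40·sin(2·t), we substitute t = pi/2 to get a = 0.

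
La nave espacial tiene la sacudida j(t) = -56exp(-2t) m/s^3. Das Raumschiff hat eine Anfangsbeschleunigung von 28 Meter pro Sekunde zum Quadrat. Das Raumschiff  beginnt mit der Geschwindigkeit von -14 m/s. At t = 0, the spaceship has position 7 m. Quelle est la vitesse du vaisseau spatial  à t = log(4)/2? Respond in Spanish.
Partiendo de la sacudida j(t) = -56·exp(-2·t), tomamos 2 antiderivadas. La antiderivada de la sacudida, con a(0) = 28, da la aceleración: a(t) = 28·exp(-2·t). Tomando ∫a(t)dt y aplicando v(0) = -14, encontramos v(t) = -14·exp(-2·t). Usando v(t) = -14·exp(-2·t) y sustituyendo t = log(4)/2, encontramos v = -7/2.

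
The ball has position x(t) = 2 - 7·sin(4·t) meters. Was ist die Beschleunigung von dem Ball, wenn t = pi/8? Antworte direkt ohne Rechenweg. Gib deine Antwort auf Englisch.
The answer is 112.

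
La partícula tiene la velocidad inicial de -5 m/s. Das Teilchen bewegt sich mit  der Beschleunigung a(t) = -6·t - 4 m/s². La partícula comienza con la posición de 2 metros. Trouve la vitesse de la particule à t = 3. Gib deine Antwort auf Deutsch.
Wir müssen die Stammfunktion unserer Gleichung für die Beschleunigung a(t) = -6·t - 4 1-mal finden. Die Stammfunktion von der Beschleunigung, mit v(0) = -5, ergibt die Geschwindigkeit: v(t) = -3·t^2 - 4·t - 5. Mit v(t) = -3·t^2 - 4·t - 5 und Einsetzen von t = 3, finden wir v = -44.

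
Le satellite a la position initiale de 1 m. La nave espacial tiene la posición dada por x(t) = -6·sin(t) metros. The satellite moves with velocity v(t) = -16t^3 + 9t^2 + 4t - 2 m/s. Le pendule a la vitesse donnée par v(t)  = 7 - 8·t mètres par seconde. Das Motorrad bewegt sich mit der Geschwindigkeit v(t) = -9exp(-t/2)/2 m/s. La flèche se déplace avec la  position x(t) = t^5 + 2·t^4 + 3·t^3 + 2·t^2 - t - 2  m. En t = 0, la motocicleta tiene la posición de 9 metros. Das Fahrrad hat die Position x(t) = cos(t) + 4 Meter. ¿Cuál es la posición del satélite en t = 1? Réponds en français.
En partant de la vitesse v(t) = -16·t^3 + 9·t^2 + 4·t - 2, nous prenons 1 intégrale. En intégrant la vitesse et en utilisant la condition initiale x(0) = 1, nous obtenons x(t) = -4·t^4 + 3·t^3 + 2·t^2 - 2·t + 1. En utilisant x(t) = -4·t^4 + 3·t^3 + 2·t^2 - 2·t + 1 et en substituant t = 1, nous trouvons x = 0.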